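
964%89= 74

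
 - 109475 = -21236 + -88239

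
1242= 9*138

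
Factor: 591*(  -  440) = -2^3*3^1*5^1*11^1*197^1 = - 260040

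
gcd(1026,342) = 342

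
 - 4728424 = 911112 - 5639536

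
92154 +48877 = 141031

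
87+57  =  144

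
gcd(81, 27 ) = 27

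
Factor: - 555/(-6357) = 185/2119 = 5^1 * 13^(-1 )*37^1*163^( - 1)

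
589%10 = 9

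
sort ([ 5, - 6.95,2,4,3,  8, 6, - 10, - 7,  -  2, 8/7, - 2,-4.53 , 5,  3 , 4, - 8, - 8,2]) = [-10, - 8, - 8 , - 7,-6.95, - 4.53,- 2, - 2,8/7, 2,2,3,3, 4,  4, 5, 5, 6, 8]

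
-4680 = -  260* 18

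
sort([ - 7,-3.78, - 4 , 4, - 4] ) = [ - 7, - 4, - 4 , - 3.78 , 4]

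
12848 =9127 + 3721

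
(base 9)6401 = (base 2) 1001001011011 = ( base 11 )3592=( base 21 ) ADG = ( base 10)4699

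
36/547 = 36/547= 0.07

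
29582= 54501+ - 24919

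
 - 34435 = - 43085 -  - 8650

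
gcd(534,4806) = 534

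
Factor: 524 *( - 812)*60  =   - 2^6*3^1*5^1 * 7^1*29^1*131^1 = - 25529280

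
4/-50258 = -2/25129 = - 0.00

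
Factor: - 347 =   -  347^1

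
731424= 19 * 38496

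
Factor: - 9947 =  - 7^3*29^1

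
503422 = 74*6803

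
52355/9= 5817 + 2/9 = 5817.22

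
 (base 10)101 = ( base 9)122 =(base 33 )32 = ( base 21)4h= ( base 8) 145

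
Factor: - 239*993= - 3^1*239^1 * 331^1 = -  237327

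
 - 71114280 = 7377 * ( - 9640 )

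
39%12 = 3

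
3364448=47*71584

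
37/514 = 37/514  =  0.07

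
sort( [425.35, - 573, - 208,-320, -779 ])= [ - 779, - 573, - 320, - 208, 425.35]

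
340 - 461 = - 121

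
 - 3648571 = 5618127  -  9266698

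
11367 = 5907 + 5460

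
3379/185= 18  +  49/185 =18.26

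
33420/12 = 2785=2785.00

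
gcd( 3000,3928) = 8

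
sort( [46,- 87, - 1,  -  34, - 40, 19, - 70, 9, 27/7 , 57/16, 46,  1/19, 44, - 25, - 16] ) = [- 87, - 70, -40, - 34,-25, - 16,-1,  1/19 , 57/16,  27/7  ,  9,19,44,46,46]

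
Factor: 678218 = 2^1*31^1*10939^1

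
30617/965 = 30617/965 = 31.73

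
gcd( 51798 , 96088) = 2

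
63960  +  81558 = 145518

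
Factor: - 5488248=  - 2^3*3^1*228677^1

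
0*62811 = 0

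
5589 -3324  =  2265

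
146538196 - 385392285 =-238854089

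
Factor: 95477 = 307^1*311^1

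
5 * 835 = 4175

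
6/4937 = 6/4937 = 0.00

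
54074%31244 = 22830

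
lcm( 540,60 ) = 540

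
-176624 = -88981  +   - 87643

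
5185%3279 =1906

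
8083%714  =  229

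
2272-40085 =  - 37813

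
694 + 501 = 1195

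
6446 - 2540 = 3906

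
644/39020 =161/9755 = 0.02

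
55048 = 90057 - 35009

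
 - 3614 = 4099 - 7713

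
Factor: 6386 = 2^1* 31^1  *103^1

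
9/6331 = 9/6331 = 0.00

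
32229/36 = 3581/4 = 895.25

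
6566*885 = 5810910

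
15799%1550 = 299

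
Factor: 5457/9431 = 3^1 *17^1*107^1 *9431^( - 1 ) 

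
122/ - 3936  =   - 61/1968=- 0.03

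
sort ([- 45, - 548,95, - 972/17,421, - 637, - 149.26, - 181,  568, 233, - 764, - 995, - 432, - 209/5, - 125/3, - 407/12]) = [ - 995, - 764, - 637,-548, - 432, - 181, - 149.26, - 972/17, - 45, - 209/5, - 125/3, - 407/12, 95, 233, 421,568]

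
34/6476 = 17/3238=   0.01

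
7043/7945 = 7043/7945=0.89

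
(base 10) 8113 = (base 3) 102010111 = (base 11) 6106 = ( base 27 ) b3d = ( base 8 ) 17661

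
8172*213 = 1740636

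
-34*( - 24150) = 821100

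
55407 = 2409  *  23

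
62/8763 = 62/8763 = 0.01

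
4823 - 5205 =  -382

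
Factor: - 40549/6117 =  - 3^( - 1) * 23^1* 41^1 *43^1 * 2039^ ( - 1) 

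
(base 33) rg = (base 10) 907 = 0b1110001011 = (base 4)32023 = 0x38b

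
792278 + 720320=1512598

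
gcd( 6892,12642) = 2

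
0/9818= 0 = 0.00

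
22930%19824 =3106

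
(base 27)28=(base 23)2g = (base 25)2c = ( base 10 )62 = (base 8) 76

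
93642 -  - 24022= 117664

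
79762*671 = 53520302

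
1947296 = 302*6448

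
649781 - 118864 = 530917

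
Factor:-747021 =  - 3^1*11^1*22637^1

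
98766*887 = 87605442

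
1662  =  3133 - 1471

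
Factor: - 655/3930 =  - 1/6 = - 2^(-1)*3^( - 1 ) 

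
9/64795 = 9/64795= 0.00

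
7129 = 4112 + 3017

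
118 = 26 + 92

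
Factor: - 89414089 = -37^1*2416597^1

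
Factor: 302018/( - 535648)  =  -151009/267824=- 2^( - 4) * 19^( - 1) * 881^ ( - 1)*151009^1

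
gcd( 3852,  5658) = 6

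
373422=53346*7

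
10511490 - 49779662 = -39268172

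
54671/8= 6833 + 7/8 = 6833.88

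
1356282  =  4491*302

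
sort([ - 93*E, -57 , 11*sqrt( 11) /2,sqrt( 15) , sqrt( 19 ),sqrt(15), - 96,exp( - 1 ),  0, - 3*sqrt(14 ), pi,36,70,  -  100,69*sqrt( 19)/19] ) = [ - 93*E,-100 , - 96,- 57, - 3*sqrt ( 14 ),0, exp ( - 1),pi , sqrt(15),  sqrt( 15 ),sqrt ( 19),  69*sqrt(  19)/19, 11 * sqrt( 11)/2,36,70 ]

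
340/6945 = 68/1389 = 0.05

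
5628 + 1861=7489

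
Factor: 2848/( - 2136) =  - 4/3= - 2^2*3^(-1)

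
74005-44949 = 29056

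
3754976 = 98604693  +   - 94849717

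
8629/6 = 8629/6  =  1438.17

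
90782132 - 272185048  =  -181402916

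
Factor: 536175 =3^2*5^2*2383^1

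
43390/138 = 314+29/69= 314.42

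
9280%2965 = 385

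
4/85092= 1/21273 = 0.00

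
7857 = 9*873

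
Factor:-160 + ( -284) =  - 444 = - 2^2 * 3^1*37^1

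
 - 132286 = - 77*1718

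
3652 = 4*913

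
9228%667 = 557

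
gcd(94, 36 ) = 2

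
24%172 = 24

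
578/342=1 + 118/171=1.69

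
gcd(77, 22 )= 11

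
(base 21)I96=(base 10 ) 8133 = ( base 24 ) E2L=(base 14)2D6D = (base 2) 1111111000101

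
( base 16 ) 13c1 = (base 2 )1001111000001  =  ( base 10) 5057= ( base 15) 1772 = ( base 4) 1033001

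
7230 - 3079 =4151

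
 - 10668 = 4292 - 14960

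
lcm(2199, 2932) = 8796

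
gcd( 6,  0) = 6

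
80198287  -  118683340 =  - 38485053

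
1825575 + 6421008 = 8246583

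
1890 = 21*90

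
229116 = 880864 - 651748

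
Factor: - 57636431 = -103^1*559577^1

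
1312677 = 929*1413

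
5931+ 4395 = 10326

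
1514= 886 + 628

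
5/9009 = 5/9009 = 0.00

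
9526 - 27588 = -18062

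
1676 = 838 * 2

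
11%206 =11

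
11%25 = 11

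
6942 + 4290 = 11232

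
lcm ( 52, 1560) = 1560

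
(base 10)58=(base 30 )1S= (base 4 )322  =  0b111010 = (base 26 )26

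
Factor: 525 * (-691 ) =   -  3^1*5^2*7^1*691^1 = - 362775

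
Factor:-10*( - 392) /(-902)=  - 1960/451 = -2^3*5^1*7^2*11^(  -  1) * 41^ ( - 1)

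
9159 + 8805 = 17964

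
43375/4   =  10843 + 3/4=10843.75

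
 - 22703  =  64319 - 87022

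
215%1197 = 215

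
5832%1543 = 1203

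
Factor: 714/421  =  2^1*3^1*7^1*17^1 *421^( - 1) 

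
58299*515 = 30023985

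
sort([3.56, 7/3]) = [ 7/3,3.56]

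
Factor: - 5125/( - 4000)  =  2^( -5)*41^1 = 41/32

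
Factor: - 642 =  - 2^1 *3^1*107^1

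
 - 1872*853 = -1596816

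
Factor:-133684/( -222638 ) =2^1*13^(-1 )*19^1*1759^1*8563^( - 1) = 66842/111319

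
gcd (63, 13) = 1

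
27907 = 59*473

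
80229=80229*1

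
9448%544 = 200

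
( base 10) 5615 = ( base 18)h5h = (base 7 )22241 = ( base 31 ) 5q4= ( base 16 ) 15EF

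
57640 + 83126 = 140766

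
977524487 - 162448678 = 815075809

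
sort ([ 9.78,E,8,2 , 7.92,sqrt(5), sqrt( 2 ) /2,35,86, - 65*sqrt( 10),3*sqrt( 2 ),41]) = [ - 65*sqrt(10) , sqrt ( 2) /2,2,sqrt( 5 ), E,  3*sqrt(2),  7.92, 8,9.78,35,41, 86] 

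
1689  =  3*563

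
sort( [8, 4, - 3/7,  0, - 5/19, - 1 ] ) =[ - 1, - 3/7, - 5/19, 0,  4,  8 ]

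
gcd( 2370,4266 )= 474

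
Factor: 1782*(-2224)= - 2^5*3^4*11^1*139^1  =  -  3963168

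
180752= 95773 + 84979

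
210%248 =210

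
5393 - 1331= 4062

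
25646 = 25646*1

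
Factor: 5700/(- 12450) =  - 2^1*19^1*83^( - 1 ) = - 38/83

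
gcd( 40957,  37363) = 1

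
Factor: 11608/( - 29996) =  - 2902/7499 = - 2^1*1451^1 * 7499^(-1)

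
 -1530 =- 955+  -  575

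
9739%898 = 759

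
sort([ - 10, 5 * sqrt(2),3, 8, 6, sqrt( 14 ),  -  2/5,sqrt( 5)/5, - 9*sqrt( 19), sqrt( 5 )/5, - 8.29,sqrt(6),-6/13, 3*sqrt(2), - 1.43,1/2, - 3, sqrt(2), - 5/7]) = [ - 9*sqrt( 19),-10, - 8.29, - 3, - 1.43,-5/7, - 6/13 , - 2/5, sqrt ( 5)/5, sqrt (5)/5, 1/2, sqrt(2 ),sqrt( 6 ), 3, sqrt( 14), 3*sqrt( 2), 6, 5*sqrt( 2),8 ] 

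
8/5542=4/2771 = 0.00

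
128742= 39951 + 88791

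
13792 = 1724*8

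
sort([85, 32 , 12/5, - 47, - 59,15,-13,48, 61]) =[-59, - 47, - 13, 12/5, 15, 32, 48, 61, 85]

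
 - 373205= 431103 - 804308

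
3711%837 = 363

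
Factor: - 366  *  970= - 2^2*3^1*5^1* 61^1*97^1  =  - 355020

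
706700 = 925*764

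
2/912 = 1/456 = 0.00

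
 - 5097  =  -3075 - 2022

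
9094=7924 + 1170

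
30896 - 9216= 21680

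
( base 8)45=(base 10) 37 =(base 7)52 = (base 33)14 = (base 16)25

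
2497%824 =25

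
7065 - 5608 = 1457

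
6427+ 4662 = 11089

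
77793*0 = 0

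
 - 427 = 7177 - 7604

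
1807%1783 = 24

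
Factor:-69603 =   -  3^1*23201^1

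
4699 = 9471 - 4772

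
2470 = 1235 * 2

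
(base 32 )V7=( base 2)1111100111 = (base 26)1cb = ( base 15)469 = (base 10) 999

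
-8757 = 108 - 8865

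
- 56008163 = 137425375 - 193433538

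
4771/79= 4771/79 = 60.39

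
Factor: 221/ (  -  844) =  - 2^ (  -  2)*13^1*17^1*211^( - 1) 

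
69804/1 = 69804 = 69804.00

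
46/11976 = 23/5988=0.00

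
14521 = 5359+9162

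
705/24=29+3/8  =  29.38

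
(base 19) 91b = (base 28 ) 453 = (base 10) 3279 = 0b110011001111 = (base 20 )83j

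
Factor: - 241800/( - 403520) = 2^(-3)*3^1*5^1*31^1*97^ ( - 1) = 465/776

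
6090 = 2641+3449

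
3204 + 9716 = 12920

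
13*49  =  637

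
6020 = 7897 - 1877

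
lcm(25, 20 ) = 100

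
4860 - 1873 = 2987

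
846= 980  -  134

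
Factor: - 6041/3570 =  - 863/510 = - 2^( - 1)*3^( - 1)* 5^( - 1)*  17^( - 1 )*863^1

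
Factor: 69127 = 69127^1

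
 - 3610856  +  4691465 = 1080609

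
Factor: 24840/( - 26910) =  - 2^2*3^1*13^ (-1 )= -12/13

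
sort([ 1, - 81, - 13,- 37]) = [ - 81, - 37, - 13,1 ] 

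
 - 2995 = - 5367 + 2372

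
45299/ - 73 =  - 621 + 34/73 = -620.53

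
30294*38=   1151172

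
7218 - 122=7096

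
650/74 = 325/37 = 8.78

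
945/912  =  315/304 = 1.04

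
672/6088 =84/761 = 0.11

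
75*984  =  73800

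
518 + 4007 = 4525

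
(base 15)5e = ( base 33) 2n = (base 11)81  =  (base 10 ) 89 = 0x59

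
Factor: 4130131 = 53^1* 149^1*523^1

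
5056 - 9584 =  - 4528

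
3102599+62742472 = 65845071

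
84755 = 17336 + 67419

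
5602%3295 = 2307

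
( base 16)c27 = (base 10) 3111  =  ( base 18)9AF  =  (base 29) 3K8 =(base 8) 6047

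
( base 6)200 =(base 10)72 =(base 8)110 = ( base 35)22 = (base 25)2M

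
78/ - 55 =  - 78/55= -  1.42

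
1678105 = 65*25817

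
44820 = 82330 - 37510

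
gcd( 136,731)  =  17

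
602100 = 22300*27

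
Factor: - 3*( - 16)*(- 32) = -2^9*3^1 = - 1536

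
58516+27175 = 85691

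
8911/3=2970 + 1/3 = 2970.33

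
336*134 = 45024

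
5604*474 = 2656296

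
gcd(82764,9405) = 1881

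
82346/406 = 202  +  167/203 = 202.82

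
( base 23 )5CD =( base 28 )3km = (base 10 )2934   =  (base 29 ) 3E5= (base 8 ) 5566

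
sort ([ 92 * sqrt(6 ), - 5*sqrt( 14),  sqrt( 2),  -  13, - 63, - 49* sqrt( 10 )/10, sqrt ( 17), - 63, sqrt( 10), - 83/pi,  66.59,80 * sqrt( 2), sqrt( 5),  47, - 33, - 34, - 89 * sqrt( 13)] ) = [ - 89*sqrt( 13), - 63, - 63, - 34, - 33,-83/pi, - 5*sqrt( 14), - 49*sqrt ( 10)/10, - 13, sqrt(2 ),sqrt (5),sqrt (10),sqrt(17),47, 66.59,80*sqrt( 2 ),92*sqrt( 6) ]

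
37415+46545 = 83960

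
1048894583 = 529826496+519068087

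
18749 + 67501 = 86250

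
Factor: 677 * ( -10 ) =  - 2^1 * 5^1 * 677^1 = -6770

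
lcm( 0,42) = 0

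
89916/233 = 89916/233= 385.91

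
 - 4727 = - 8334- - 3607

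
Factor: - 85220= - 2^2 *5^1*4261^1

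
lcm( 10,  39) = 390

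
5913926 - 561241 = 5352685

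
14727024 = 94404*156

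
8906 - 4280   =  4626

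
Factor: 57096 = 2^3*3^2*13^1*61^1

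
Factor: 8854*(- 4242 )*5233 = - 196544509644 = - 2^2* 3^1*7^1*19^1*101^1*233^1*5233^1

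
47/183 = 47/183 =0.26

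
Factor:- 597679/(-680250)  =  2^( - 1) *3^ (-1) * 5^(-3) * 907^(-1) * 597679^1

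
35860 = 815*44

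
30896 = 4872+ 26024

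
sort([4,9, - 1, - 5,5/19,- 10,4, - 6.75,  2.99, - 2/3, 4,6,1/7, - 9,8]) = [  -  10, - 9, -6.75,-5 , - 1, - 2/3,1/7,5/19,2.99, 4,4,4,6,8, 9]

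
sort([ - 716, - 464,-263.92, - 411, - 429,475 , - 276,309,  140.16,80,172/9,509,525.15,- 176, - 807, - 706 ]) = [ - 807, - 716, - 706, - 464, - 429, - 411, -276 , - 263.92  , -176 , 172/9,80,  140.16,309 , 475,  509, 525.15]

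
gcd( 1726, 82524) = 2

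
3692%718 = 102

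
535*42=22470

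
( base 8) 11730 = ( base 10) 5080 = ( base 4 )1033120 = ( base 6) 35304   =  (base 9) 6864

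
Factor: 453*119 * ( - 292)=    - 15740844= - 2^2 * 3^1  *  7^1*17^1 * 73^1*151^1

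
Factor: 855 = 3^2*5^1*19^1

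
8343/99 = 84 + 3/11 = 84.27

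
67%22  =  1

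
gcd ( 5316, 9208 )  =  4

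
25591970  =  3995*6406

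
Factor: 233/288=2^(-5)*3^( - 2) * 233^1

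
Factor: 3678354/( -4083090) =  -613059/680515 = - 3^1*5^(-1 )*11^(-1) * 12373^ (-1)*204353^1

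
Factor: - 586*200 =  - 2^4*5^2*293^1 = - 117200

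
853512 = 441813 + 411699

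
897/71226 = 299/23742 = 0.01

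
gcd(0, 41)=41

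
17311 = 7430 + 9881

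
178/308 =89/154 = 0.58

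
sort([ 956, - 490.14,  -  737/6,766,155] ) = [- 490.14,-737/6, 155,766, 956]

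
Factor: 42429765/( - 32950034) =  - 2^(  -  1)*3^1*5^1*7^1*13^( - 1)*223^( -1)*491^1*823^1*5683^( - 1) 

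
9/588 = 3/196 = 0.02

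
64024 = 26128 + 37896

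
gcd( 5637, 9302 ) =1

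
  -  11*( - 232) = 2552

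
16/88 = 2/11=0.18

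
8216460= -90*( - 91294)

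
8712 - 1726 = 6986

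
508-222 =286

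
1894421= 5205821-3311400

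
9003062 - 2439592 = 6563470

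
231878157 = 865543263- 633665106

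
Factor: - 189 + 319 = 2^1*5^1* 13^1  =  130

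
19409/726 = 26+533/726 = 26.73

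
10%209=10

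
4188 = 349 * 12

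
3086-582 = 2504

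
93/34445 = 93/34445 = 0.00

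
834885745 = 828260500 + 6625245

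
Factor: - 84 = - 2^2*3^1*7^1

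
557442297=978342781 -420900484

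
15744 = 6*2624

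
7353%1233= 1188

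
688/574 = 1  +  57/287 = 1.20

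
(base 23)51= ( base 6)312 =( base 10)116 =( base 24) 4k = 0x74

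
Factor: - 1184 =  - 2^5*37^1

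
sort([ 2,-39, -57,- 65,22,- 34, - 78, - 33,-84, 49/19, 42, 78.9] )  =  [ - 84, - 78,-65, - 57 ,-39, - 34, - 33, 2, 49/19, 22, 42,78.9] 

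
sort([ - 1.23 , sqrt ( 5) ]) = [  -  1.23,sqrt( 5 ) ] 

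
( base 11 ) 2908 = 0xeaf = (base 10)3759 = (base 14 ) 1527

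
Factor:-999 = -3^3*37^1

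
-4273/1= - 4273 = - 4273.00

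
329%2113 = 329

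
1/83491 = 1/83491 = 0.00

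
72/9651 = 24/3217 =0.01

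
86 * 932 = 80152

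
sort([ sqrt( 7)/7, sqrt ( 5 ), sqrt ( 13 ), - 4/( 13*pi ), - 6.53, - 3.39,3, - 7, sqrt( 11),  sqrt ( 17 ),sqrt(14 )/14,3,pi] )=[ - 7,-6.53, - 3.39, - 4/(13*pi), sqrt( 14)/14, sqrt( 7 )/7,sqrt(5),3,3, pi,sqrt(11), sqrt(13),sqrt (17) ]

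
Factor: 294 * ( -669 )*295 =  - 2^1 * 3^2 * 5^1*7^2 * 59^1*223^1 = - 58022370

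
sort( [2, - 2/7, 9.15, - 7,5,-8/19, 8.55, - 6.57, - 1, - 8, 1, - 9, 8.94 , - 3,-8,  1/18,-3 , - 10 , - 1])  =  [-10,-9, - 8,  -  8, - 7,-6.57, - 3,-3, - 1,-1, - 8/19,-2/7,1/18, 1,2 , 5, 8.55,8.94, 9.15]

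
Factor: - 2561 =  - 13^1*197^1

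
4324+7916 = 12240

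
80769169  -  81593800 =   -  824631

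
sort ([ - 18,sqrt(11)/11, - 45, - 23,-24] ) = [ - 45, - 24, - 23,-18, sqrt( 11 ) /11]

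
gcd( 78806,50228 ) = 866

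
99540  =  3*33180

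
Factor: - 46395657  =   - 3^2*7^1*11^1*66949^1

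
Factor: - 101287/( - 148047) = 3^( - 1)*61^( - 1)*809^( - 1)*101287^1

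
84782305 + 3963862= 88746167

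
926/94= 463/47 = 9.85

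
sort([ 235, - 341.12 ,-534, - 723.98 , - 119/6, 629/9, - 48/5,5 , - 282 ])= [ - 723.98, - 534, - 341.12, - 282 , - 119/6, - 48/5, 5,629/9 , 235]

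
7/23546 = 7/23546=0.00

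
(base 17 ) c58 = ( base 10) 3561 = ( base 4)313221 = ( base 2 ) 110111101001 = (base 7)13245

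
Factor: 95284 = 2^2*7^1*  41^1*83^1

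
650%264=122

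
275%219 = 56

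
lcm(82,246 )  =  246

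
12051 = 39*309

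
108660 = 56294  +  52366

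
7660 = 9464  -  1804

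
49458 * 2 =98916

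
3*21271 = 63813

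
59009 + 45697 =104706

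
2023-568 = 1455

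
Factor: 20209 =7^1 * 2887^1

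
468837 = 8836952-8368115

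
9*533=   4797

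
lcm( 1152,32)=1152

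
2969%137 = 92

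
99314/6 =49657/3=16552.33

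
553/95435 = 553/95435 = 0.01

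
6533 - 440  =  6093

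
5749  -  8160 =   -  2411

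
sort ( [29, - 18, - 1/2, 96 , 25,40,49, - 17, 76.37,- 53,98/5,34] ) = [  -  53, - 18, - 17, - 1/2,98/5 , 25, 29, 34,40,49 , 76.37,96]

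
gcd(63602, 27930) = 98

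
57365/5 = 11473=11473.00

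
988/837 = 988/837=1.18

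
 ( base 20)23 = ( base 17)29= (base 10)43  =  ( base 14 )31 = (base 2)101011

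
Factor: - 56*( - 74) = 2^4* 7^1*37^1 =4144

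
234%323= 234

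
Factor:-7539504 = -2^4*3^1*7^1*19^1*1181^1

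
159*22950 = 3649050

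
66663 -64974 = 1689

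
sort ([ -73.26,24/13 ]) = [ - 73.26,24/13 ]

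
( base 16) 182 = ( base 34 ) bc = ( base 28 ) DM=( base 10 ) 386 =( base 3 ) 112022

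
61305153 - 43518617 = 17786536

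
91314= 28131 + 63183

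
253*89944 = 22755832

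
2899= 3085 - 186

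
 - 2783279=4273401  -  7056680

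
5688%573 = 531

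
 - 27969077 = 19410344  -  47379421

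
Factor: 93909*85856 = 8062651104  =  2^5*3^1*23^1 *1361^1*2683^1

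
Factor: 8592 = 2^4*3^1*179^1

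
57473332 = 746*77042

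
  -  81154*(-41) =3327314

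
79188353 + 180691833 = 259880186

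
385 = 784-399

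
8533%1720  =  1653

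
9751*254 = 2476754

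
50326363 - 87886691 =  - 37560328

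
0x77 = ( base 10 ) 119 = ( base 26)4f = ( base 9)142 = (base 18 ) 6b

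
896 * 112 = 100352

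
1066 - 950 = 116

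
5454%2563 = 328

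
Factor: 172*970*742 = 123795280 = 2^4 * 5^1*7^1*43^1*53^1 * 97^1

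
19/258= 19/258  =  0.07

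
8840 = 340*26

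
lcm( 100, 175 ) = 700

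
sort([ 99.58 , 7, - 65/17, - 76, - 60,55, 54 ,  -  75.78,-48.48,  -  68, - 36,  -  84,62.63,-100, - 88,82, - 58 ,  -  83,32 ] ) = [ - 100,  -  88, - 84, - 83, - 76,- 75.78,  -  68,-60, - 58,  -  48.48,-36,-65/17, 7,32,54, 55, 62.63, 82,  99.58 ] 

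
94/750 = 47/375 = 0.13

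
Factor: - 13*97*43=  - 13^1 * 43^1 * 97^1 = - 54223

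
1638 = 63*26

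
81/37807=81/37807=0.00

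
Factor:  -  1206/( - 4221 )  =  2/7 = 2^1 * 7^( - 1)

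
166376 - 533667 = -367291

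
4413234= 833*5298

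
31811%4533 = 80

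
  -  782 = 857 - 1639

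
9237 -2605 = 6632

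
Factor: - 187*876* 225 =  - 2^2*3^3*5^2*11^1*17^1*73^1 =- 36857700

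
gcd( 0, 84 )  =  84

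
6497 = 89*73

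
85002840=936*90815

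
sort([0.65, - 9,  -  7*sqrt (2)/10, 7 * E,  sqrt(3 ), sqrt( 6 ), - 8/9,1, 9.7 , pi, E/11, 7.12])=[ - 9 , - 7*sqrt( 2 ) /10 ,  -  8/9, E/11, 0.65,  1,sqrt( 3) , sqrt( 6), pi, 7.12,9.7, 7*E]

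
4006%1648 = 710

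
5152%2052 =1048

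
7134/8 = 891  +  3/4 = 891.75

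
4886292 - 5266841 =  - 380549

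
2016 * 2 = 4032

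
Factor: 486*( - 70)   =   - 34020 = - 2^2*3^5*5^1*7^1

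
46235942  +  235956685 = 282192627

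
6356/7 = 908= 908.00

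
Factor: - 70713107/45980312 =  - 2438383/1585528 = - 2^( - 3) * 7^( - 1)*23^ ( - 1)*1231^( - 1) *2438383^1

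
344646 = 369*934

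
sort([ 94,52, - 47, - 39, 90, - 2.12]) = [ -47, - 39, - 2.12, 52,90,94 ]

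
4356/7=4356/7 = 622.29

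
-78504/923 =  - 78504/923 = - 85.05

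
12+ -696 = - 684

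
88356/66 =1338 + 8/11 = 1338.73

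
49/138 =49/138 = 0.36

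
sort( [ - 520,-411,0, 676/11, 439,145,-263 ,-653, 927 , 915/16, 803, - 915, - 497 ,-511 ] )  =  [-915, - 653, - 520, - 511, - 497, - 411, - 263, 0,915/16,676/11,145,439,803 , 927] 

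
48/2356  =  12/589 = 0.02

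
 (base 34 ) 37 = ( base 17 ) 67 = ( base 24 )4D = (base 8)155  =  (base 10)109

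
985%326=7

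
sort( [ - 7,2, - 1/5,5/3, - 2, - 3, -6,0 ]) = [ - 7,-6, - 3 ,  -  2, - 1/5,0,5/3, 2 ] 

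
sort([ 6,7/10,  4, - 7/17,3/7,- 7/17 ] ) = [-7/17,-7/17,  3/7, 7/10,4, 6]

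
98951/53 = 1867 = 1867.00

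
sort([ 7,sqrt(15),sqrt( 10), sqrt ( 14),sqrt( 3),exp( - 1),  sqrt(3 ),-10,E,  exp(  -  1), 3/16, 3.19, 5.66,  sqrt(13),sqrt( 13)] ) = [-10,3/16, exp(-1 ), exp ( - 1), sqrt(3),sqrt(3 ), E,sqrt( 10),3.19,sqrt(13), sqrt( 13),sqrt( 14),sqrt (15),5.66,7 ] 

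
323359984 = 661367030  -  338007046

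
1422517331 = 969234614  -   - 453282717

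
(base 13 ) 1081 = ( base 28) 2q6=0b100011111110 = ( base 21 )54D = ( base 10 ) 2302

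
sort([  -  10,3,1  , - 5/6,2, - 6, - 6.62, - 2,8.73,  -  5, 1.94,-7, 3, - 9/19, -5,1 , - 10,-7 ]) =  [  -  10,  -  10, -7,-7 , - 6.62,-6, - 5, - 5, - 2, -5/6, - 9/19,1,1,1.94,  2 , 3,  3,8.73]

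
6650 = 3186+3464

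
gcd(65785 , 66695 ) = 5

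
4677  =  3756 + 921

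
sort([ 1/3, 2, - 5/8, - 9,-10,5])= [ -10, - 9, - 5/8, 1/3  ,  2,  5]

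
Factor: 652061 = 19^1*34319^1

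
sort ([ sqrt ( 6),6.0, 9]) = [sqrt(6 ),6.0,9 ]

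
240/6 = 40 = 40.00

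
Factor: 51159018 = 2^1*3^1*17^1*59^1*8501^1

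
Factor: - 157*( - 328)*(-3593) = - 185025128 = - 2^3*41^1*157^1*3593^1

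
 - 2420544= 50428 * ( - 48)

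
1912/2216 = 239/277 = 0.86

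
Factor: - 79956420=  -  2^2*3^1*5^1*191^1*6977^1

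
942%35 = 32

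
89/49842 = 89/49842 =0.00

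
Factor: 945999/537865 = 3^5 * 5^( - 1)*17^1*97^ ( - 1)*229^1*1109^ (  -  1)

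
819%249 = 72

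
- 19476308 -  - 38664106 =19187798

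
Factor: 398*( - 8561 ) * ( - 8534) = 29077710452 = 2^2*7^1*17^1*199^1*251^1*1223^1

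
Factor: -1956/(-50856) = 1/26 = 2^(  -  1) * 13^(-1)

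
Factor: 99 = 3^2*11^1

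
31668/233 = 31668/233 = 135.91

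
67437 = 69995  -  2558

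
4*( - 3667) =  - 14668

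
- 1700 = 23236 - 24936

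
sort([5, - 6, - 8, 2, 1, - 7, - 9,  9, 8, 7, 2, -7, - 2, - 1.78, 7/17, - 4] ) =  [ - 9, - 8, -7, -7, - 6,- 4, - 2, - 1.78, 7/17,1, 2, 2, 5, 7,8,9]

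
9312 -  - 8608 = 17920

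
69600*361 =25125600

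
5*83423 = 417115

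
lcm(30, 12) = 60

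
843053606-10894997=832158609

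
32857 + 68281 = 101138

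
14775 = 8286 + 6489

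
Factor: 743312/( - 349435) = -2^4*5^( - 1 )*17^(-1 )*4111^( - 1 )*46457^1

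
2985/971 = 2985/971 = 3.07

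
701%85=21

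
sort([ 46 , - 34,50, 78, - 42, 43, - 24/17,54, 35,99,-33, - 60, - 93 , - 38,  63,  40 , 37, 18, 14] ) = [ - 93, - 60, - 42, - 38, - 34, - 33, - 24/17,14, 18,35,37 , 40, 43 , 46, 50,54,  63 , 78,  99] 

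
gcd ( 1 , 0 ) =1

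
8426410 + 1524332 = 9950742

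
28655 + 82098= 110753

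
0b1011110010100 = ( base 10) 6036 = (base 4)1132110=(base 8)13624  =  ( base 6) 43540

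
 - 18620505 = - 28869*645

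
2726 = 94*29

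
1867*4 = 7468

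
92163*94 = 8663322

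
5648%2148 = 1352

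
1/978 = 1/978 = 0.00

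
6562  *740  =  4855880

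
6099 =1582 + 4517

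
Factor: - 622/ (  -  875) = 2^1*5^( - 3 )*7^(  -  1 )  *  311^1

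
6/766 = 3/383  =  0.01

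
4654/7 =4654/7=664.86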